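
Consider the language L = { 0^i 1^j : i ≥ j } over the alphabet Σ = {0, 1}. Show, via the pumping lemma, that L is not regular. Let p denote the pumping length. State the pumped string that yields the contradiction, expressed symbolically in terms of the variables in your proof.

0^{p-k} 1^p

Toward a contradiction, assume L is regular with pumping length p.
Choose w = 0^p 1^p ∈ L, with |w| = 2p ≥ p.
The pumping lemma gives a decomposition w = xyz where |xy| ≤ p and |y| > 0.
Since the first p symbols of w are all 0's and |xy| ≤ p, y lies entirely in the leading 0-block: y = 0^k for some k with 1 ≤ k ≤ p.
Consider xy^0z = xz = 0^{p-k} 1^p. Since k ≥ 1, the 0-count p-k is less than p, so i ≥ j fails; thus xz ∉ L.
Contradiction. Therefore L is not regular.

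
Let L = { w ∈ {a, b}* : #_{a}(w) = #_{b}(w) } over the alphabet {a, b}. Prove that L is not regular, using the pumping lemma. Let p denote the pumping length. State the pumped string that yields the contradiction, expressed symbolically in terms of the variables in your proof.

a^{p+k} b^p

Suppose for contradiction that L is regular, and let p be the pumping length.
Choose w = a^p b^p ∈ L with |w| = 2p ≥ p.
By the pumping lemma, w = xyz with |xy| ≤ p and |y| > 0.
Because |xy| ≤ p and w begins with p copies of a, we have y = a^k with 1 ≤ k ≤ p.
Pump with i = 2: xy^2z = a^{p+k} b^p has p+k occurrences of a but only p of b. Since k ≥ 1 the counts differ, so xy^2z ∉ L.
Contradiction. Therefore L is not regular.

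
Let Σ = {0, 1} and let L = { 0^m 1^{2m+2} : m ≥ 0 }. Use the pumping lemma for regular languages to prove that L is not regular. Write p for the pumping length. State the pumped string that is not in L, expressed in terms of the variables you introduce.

0^{p+k} 1^{2p+2}

Assume L is regular; let p be its pumping constant.
Choose w = 0^p 1^{2p+2}, which is in L with |w| = 3p+2 ≥ p.
By the pumping lemma, w = xyz with |xy| ≤ p and y is nonempty.
Because |xy| ≤ p and w begins with p copies of 0, we have y = 0^k with 1 ≤ k ≤ p.
Pump with i = 2: xy^2z = 0^{p+k} 1^{2p+2}. For this to lie in L we would need 2p+2 = 2(p+k)+2, which forces k = 0. But k ≥ 1, so xy^2z ∉ L.
Contradiction. Therefore L is not regular.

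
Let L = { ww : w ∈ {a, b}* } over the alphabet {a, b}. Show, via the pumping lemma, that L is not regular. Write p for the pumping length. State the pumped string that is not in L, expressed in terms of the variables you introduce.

a^{p+k} b^p a^p b^p

Assume L is regular. Let p be the pumping length given by the pumping lemma.
Take w = a^p b^p a^p b^p = uu where u = a^pb^p; then w ∈ L and |w| = 4p ≥ p.
By the pumping lemma, w = xyz with |xy| ≤ p and |y| > 0.
The first p characters of w are a's, so xy (and hence y) consists only of a's. Write y = a^k, 1 ≤ k ≤ p.
Pump with i = 2: xy^2z = a^{p+k} b^p a^p b^p, of length 4p+k. Suppose this equals vv. The string starts with a and ends with b, so v does too; thus the boundary between the two copies of v is a b→a transition. There is exactly one such transition, at position 2p+k, so |v| = 2p+k and |vv| = 4p+2k ≠ 4p+k since k ≥ 1. So xy^2z ∉ L.
Contradiction. Therefore L is not regular.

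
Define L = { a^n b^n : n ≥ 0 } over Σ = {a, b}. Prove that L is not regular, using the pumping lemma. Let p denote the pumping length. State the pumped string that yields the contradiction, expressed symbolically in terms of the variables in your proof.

a^{p+k} b^p

Suppose for contradiction that L is regular, and let p be the pumping length.
Let w = a^p b^p ∈ L; note |w| = 2p ≥ p.
Write w = xyz as guaranteed by the lemma, with |xy| ≤ p and |y| ≥ 1.
The first p characters of w are a's, so xy (and hence y) consists only of a's. Write y = a^k, 1 ≤ k ≤ p.
Pump with i = 2: xy^2z = a^{p+k} b^p. For this to lie in L we would need p = p+k, which forces k = 0. But k ≥ 1, so xy^2z ∉ L.
This is a contradiction; hence L is not regular.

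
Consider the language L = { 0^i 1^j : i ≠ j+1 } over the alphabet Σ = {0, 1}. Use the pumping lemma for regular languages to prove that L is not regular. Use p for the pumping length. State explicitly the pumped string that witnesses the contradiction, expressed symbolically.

Suppose for contradiction that L is regular, and let p be the pumping length.
Choose w = 0^p 1^{p+p!-1}. Since p ≠ (p+p!-1)+1 = p+p!, w ∈ L; and |w| ≥ p.
Write w = xyz as guaranteed by the lemma, with |xy| ≤ p and y is nonempty.
Since the first p symbols of w are all 0's and |xy| ≤ p, y lies entirely in the leading 0-block: y = 0^k for some k with 1 ≤ k ≤ p.
Since 1 ≤ k ≤ p, k divides p!; set t = 1 + p!/k. Then xy^t z has p + (p!/k)·k = p + p! copies of 0. Now the 0-count is p+p! and (1-count)+1 = (p+p!-1)+1 = p+p!, so i ≠ j+1 fails. So xy^t z = 0^{p+p!} 1^{p+p!-1} ∉ L.
Contradiction. Therefore L is not regular.

0^{p+p!} 1^{p+p!-1}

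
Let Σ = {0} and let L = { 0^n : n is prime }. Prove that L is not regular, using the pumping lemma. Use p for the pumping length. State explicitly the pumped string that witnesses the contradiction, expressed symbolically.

0^{q(1+k)}

Toward a contradiction, assume L is regular with pumping length p.
Let q be a prime with q ≥ p+2 (infinitely many primes exist), and take w = 0^q ∈ L with |w| = q ≥ p.
Write w = xyz as guaranteed by the lemma, with |xy| ≤ p and |y| ≥ 1.
Then y = 0^k for some k with 1 ≤ k ≤ p.
Since 1 ≤ k ≤ p, |xz| = q-k. Pump with i = q+1: |xy^{q+1}z| = (q-k)+(q+1)k = q+qk = q(1+k), which is composite (both factors ≥ 2). So xy^{q+1}z = 0^{q(1+k)} ∉ L.
This is a contradiction; hence L is not regular.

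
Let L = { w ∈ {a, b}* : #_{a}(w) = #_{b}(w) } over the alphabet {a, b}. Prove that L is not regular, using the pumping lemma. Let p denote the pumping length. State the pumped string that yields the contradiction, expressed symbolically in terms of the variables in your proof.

Assume L is regular. Let p be the pumping length given by the pumping lemma.
Choose w = a^p b^p ∈ L with |w| = 2p ≥ p.
The pumping lemma gives a decomposition w = xyz where |xy| ≤ p and |y| > 0.
The first p characters of w are a's, so xy (and hence y) consists only of a's. Write y = a^k, 1 ≤ k ≤ p.
Pump with i = 2: xy^2z = a^{p+k} b^p has p+k occurrences of a but only p of b. Since k ≥ 1 the counts differ, so xy^2z ∉ L.
This is a contradiction; hence L is not regular.

a^{p+k} b^p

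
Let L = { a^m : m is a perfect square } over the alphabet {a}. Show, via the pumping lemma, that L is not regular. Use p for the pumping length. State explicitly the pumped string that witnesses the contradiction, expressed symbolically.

Toward a contradiction, assume L is regular with pumping length p.
Take w = a^{p²} ∈ L with |w| = p² ≥ p.
By the pumping lemma, w = xyz with |xy| ≤ p and |y| > 0.
Then y = a^k for some k with 1 ≤ k ≤ p.
Pump with i = 2: xy^2z = a^{p²+k}. Since 1 ≤ k ≤ p, p² < p²+k ≤ p²+p < (p+1)², so p²+k lies strictly between consecutive squares and is not a perfect square. So xy^2z ∉ L.
This is a contradiction; hence L is not regular.

a^{p²+k}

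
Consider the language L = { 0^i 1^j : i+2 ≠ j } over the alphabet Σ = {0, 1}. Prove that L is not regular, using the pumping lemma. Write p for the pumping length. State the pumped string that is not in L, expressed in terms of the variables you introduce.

Assume L is regular. Let p be the pumping length given by the pumping lemma.
Choose w = 0^p 1^{p+p!+2}. Since p ≠ (p+p!+2)-2 = p+p!, w ∈ L; and |w| ≥ p.
The pumping lemma gives a decomposition w = xyz where |xy| ≤ p and |y| > 0.
Since the first p symbols of w are all 0's and |xy| ≤ p, y lies entirely in the leading 0-block: y = 0^k for some k with 1 ≤ k ≤ p.
Since 1 ≤ k ≤ p, k divides p!; set t = 1 + p!/k. Then xy^t z has p + (p!/k)·k = p + p! copies of 0. Now the 0-count is p+p! and (1-count)-2 = (p+p!+2)-2 = p+p!, so i+2 ≠ j fails. So xy^t z = 0^{p+p!} 1^{p+p!+2} ∉ L.
This is a contradiction; hence L is not regular.

0^{p+p!} 1^{p+p!+2}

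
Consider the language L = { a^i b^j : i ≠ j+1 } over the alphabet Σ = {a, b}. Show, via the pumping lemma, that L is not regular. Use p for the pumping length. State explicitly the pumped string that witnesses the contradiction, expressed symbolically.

Assume L is regular. Let p be the pumping length given by the pumping lemma.
Choose w = a^p b^{p+p!-1}. Since p ≠ (p+p!-1)+1 = p+p!, w ∈ L; and |w| ≥ p.
By the pumping lemma, w = xyz with |xy| ≤ p and y is nonempty.
Because |xy| ≤ p and w begins with p copies of a, we have y = a^k with 1 ≤ k ≤ p.
Since 1 ≤ k ≤ p, k divides p!; set t = 1 + p!/k. Then xy^t z has p + (p!/k)·k = p + p! copies of a. Now the a-count is p+p! and (b-count)+1 = (p+p!-1)+1 = p+p!, so i ≠ j+1 fails. So xy^t z = a^{p+p!} b^{p+p!-1} ∉ L.
This contradicts the pumping lemma, so L is not regular.

a^{p+p!} b^{p+p!-1}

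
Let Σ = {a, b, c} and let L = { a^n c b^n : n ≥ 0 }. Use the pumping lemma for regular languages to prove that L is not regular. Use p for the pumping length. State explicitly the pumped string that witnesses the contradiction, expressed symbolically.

Assume L is regular. Let p be the pumping length given by the pumping lemma.
Take w = a^p c b^p ∈ L with |w| = 2p+1 ≥ p.
By the pumping lemma, w = xyz with |xy| ≤ p and y is nonempty.
Since the first p symbols of w are all a's and |xy| ≤ p, y lies entirely in the leading a-block: y = a^k for some k with 1 ≤ k ≤ p.
Pump with i = 2: xy^2z = a^{p+k} c b^p, which would require p+k = p. But k ≥ 1, so xy^2z ∉ L.
Contradiction. Therefore L is not regular.

a^{p+k} c b^p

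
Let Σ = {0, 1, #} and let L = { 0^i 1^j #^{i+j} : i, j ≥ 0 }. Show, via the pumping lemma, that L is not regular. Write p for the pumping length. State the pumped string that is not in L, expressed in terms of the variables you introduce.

0^{p+k} 1^p #^{2p}

Suppose for contradiction that L is regular, and let p be the pumping length.
Take w = 0^p 1^p #^{2p} ∈ L (with i=j=p, i+j=2p), |w| = 4p ≥ p.
Write w = xyz as guaranteed by the lemma, with |xy| ≤ p and |y| ≥ 1.
The first p characters of w are 0's, so xy (and hence y) consists only of 0's. Write y = 0^k, 1 ≤ k ≤ p.
Consider xy^2z = 0^{p+k} 1^p #^{2p}. Now the 0- and 1-counts sum to 2p+k, but the #-count is 2p ≠ 2p+k. So xy^2z ∉ L.
This contradicts the pumping lemma, so L is not regular.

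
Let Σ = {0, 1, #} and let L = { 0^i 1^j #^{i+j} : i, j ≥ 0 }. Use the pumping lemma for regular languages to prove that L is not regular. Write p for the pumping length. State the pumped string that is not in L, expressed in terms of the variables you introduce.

0^{p+k} 1^p #^{2p}

Toward a contradiction, assume L is regular with pumping length p.
Take w = 0^p 1^p #^{2p} ∈ L (with i=j=p, i+j=2p), |w| = 4p ≥ p.
Write w = xyz as guaranteed by the lemma, with |xy| ≤ p and |y| ≥ 1.
Since the first p symbols of w are all 0's and |xy| ≤ p, y lies entirely in the leading 0-block: y = 0^k for some k with 1 ≤ k ≤ p.
Consider xy^2z = 0^{p+k} 1^p #^{2p}. Now the 0- and 1-counts sum to 2p+k, but the #-count is 2p ≠ 2p+k. So xy^2z ∉ L.
Contradiction. Therefore L is not regular.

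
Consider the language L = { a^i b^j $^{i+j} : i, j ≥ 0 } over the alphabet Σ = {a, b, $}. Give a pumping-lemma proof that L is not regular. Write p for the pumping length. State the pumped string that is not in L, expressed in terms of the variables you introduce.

a^{p+k} b^p $^{2p}

Assume L is regular. Let p be the pumping length given by the pumping lemma.
Take w = a^p b^p $^{2p} ∈ L (with i=j=p, i+j=2p), |w| = 4p ≥ p.
Write w = xyz as guaranteed by the lemma, with |xy| ≤ p and |y| > 0.
Because |xy| ≤ p and w begins with p copies of a, we have y = a^k with 1 ≤ k ≤ p.
Consider xy^2z = a^{p+k} b^p $^{2p}. Now the a- and b-counts sum to 2p+k, but the $-count is 2p ≠ 2p+k. So xy^2z ∉ L.
This contradicts the pumping lemma, so L is not regular.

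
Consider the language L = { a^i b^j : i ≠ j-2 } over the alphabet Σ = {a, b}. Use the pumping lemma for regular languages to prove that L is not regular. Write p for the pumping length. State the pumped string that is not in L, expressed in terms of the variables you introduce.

Assume L is regular. Let p be the pumping length given by the pumping lemma.
Choose w = a^p b^{p+p!+2}. Since p ≠ (p+p!+2)-2 = p+p!, w ∈ L; and |w| ≥ p.
Write w = xyz as guaranteed by the lemma, with |xy| ≤ p and |y| > 0.
Since the first p symbols of w are all a's and |xy| ≤ p, y lies entirely in the leading a-block: y = a^k for some k with 1 ≤ k ≤ p.
Since 1 ≤ k ≤ p, k divides p!; set t = 1 + p!/k. Then xy^t z has p + (p!/k)·k = p + p! copies of a. Now the a-count is p+p! and (b-count)-2 = (p+p!+2)-2 = p+p!, so i ≠ j-2 fails. So xy^t z = a^{p+p!} b^{p+p!+2} ∉ L.
This contradicts the pumping lemma, so L is not regular.

a^{p+p!} b^{p+p!+2}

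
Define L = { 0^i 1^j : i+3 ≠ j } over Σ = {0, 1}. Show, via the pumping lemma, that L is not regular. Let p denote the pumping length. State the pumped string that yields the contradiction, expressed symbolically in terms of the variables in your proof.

0^{p+p!} 1^{p+p!+3}

Suppose for contradiction that L is regular, and let p be the pumping length.
Choose w = 0^p 1^{p+p!+3}. Since p ≠ (p+p!+3)-3 = p+p!, w ∈ L; and |w| ≥ p.
Write w = xyz as guaranteed by the lemma, with |xy| ≤ p and y is nonempty.
The first p characters of w are 0's, so xy (and hence y) consists only of 0's. Write y = 0^k, 1 ≤ k ≤ p.
Since 1 ≤ k ≤ p, k divides p!; set t = 1 + p!/k. Then xy^t z has p + (p!/k)·k = p + p! copies of 0. Now the 0-count is p+p! and (1-count)-3 = (p+p!+3)-3 = p+p!, so i+3 ≠ j fails. So xy^t z = 0^{p+p!} 1^{p+p!+3} ∉ L.
This contradicts the pumping lemma, so L is not regular.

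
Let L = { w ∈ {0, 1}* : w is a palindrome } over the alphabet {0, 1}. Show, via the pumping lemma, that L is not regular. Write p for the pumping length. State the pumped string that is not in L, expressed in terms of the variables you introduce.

Suppose for contradiction that L is regular, and let p be the pumping length.
Take w = 0^p 1 0^p, a palindrome of length 2p+1 ≥ p.
The pumping lemma gives a decomposition w = xyz where |xy| ≤ p and |y| ≥ 1.
The first p characters of w are 0's, so xy (and hence y) consists only of 0's. Write y = 0^k, 1 ≤ k ≤ p.
Pump with i = 2: xy^2z = 0^{p+k} 1 0^p. Its reverse is 0^p 1 0^{p+k}, which differs from xy^2z since k ≥ 1. So xy^2z is not a palindrome and xy^2z ∉ L.
This contradicts the pumping lemma, so L is not regular.

0^{p+k} 1 0^p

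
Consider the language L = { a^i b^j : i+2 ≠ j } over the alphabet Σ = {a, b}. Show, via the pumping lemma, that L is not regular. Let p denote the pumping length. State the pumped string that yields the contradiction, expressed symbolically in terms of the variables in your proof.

a^{p+p!} b^{p+p!+2}

Suppose for contradiction that L is regular, and let p be the pumping length.
Choose w = a^p b^{p+p!+2}. Since p ≠ (p+p!+2)-2 = p+p!, w ∈ L; and |w| ≥ p.
Write w = xyz as guaranteed by the lemma, with |xy| ≤ p and y is nonempty.
Because |xy| ≤ p and w begins with p copies of a, we have y = a^k with 1 ≤ k ≤ p.
Since 1 ≤ k ≤ p, k divides p!; set t = 1 + p!/k. Then xy^t z has p + (p!/k)·k = p + p! copies of a. Now the a-count is p+p! and (b-count)-2 = (p+p!+2)-2 = p+p!, so i+2 ≠ j fails. So xy^t z = a^{p+p!} b^{p+p!+2} ∉ L.
This contradicts the pumping lemma, so L is not regular.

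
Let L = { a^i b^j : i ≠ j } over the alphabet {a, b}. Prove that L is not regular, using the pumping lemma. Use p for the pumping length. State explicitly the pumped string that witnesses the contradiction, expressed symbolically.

Toward a contradiction, assume L is regular with pumping length p.
Choose w = a^p b^{p+p!}. Since p ≠ p+p!, w ∈ L; and |w| ≥ p.
By the pumping lemma, w = xyz with |xy| ≤ p and |y| > 0.
Because |xy| ≤ p and w begins with p copies of a, we have y = a^k with 1 ≤ k ≤ p.
Since 1 ≤ k ≤ p, k divides p!; set t = 1 + p!/k. Then xy^t z has p + (p!/k)·k = p + p! copies of a. Now the a-count equals the b-count, so i ≠ j fails. So xy^t z = a^{p+p!} b^{p+p!} ∉ L.
This contradicts the pumping lemma, so L is not regular.

a^{p+p!} b^{p+p!}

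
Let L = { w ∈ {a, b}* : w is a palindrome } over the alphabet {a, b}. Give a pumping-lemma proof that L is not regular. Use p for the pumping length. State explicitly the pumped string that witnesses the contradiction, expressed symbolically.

a^{p+k} b a^p

Suppose for contradiction that L is regular, and let p be the pumping length.
Take w = a^p b a^p, a palindrome of length 2p+1 ≥ p.
Write w = xyz as guaranteed by the lemma, with |xy| ≤ p and |y| > 0.
Because |xy| ≤ p and w begins with p copies of a, we have y = a^k with 1 ≤ k ≤ p.
Pump with i = 2: xy^2z = a^{p+k} b a^p. Its reverse is a^p b a^{p+k}, which differs from xy^2z since k ≥ 1. So xy^2z is not a palindrome and xy^2z ∉ L.
This is a contradiction; hence L is not regular.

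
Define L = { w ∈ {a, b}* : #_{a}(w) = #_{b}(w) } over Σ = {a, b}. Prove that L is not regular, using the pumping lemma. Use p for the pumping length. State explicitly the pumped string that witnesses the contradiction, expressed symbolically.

a^{p+k} b^p

Toward a contradiction, assume L is regular with pumping length p.
Choose w = a^p b^p ∈ L with |w| = 2p ≥ p.
The pumping lemma gives a decomposition w = xyz where |xy| ≤ p and |y| > 0.
The first p characters of w are a's, so xy (and hence y) consists only of a's. Write y = a^k, 1 ≤ k ≤ p.
Pump with i = 2: xy^2z = a^{p+k} b^p has p+k occurrences of a but only p of b. Since k ≥ 1 the counts differ, so xy^2z ∉ L.
This contradicts the pumping lemma, so L is not regular.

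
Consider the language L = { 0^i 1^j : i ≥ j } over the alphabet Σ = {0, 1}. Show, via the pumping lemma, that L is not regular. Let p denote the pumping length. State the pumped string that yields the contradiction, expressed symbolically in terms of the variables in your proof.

0^{p-k} 1^p

Toward a contradiction, assume L is regular with pumping length p.
Choose w = 0^p 1^p ∈ L, with |w| = 2p ≥ p.
By the pumping lemma, w = xyz with |xy| ≤ p and |y| ≥ 1.
Because |xy| ≤ p and w begins with p copies of 0, we have y = 0^k with 1 ≤ k ≤ p.
Consider xy^0z = xz = 0^{p-k} 1^p. Since k ≥ 1, the 0-count p-k is less than p, so i ≥ j fails; thus xz ∉ L.
Contradiction. Therefore L is not regular.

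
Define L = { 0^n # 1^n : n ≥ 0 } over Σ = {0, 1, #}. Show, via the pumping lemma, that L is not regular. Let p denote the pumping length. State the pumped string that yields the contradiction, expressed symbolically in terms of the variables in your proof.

0^{p+k} # 1^p

Suppose for contradiction that L is regular, and let p be the pumping length.
Take w = 0^p # 1^p ∈ L with |w| = 2p+1 ≥ p.
Write w = xyz as guaranteed by the lemma, with |xy| ≤ p and y is nonempty.
Since the first p symbols of w are all 0's and |xy| ≤ p, y lies entirely in the leading 0-block: y = 0^k for some k with 1 ≤ k ≤ p.
Pump with i = 2: xy^2z = 0^{p+k} # 1^p, which would require p+k = p. But k ≥ 1, so xy^2z ∉ L.
This is a contradiction; hence L is not regular.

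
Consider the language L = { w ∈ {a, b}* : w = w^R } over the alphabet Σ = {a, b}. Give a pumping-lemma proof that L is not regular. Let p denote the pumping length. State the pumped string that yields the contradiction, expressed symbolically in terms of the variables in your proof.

Assume L is regular. Let p be the pumping length given by the pumping lemma.
Take w = a^p b a^p, a palindrome of length 2p+1 ≥ p.
By the pumping lemma, w = xyz with |xy| ≤ p and |y| ≥ 1.
Since the first p symbols of w are all a's and |xy| ≤ p, y lies entirely in the leading a-block: y = a^k for some k with 1 ≤ k ≤ p.
Pump with i = 2: xy^2z = a^{p+k} b a^p. Its reverse is a^p b a^{p+k}, which differs from xy^2z since k ≥ 1. So xy^2z is not a palindrome and xy^2z ∉ L.
Contradiction. Therefore L is not regular.

a^{p+k} b a^p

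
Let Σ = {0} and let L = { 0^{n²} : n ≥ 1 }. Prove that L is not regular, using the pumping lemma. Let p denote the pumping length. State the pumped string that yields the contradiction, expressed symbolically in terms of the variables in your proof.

0^{p²+k}

Assume L is regular; let p be its pumping constant.
Take w = 0^{p²} ∈ L with |w| = p² ≥ p.
The pumping lemma gives a decomposition w = xyz where |xy| ≤ p and |y| > 0.
Then y = 0^k for some k with 1 ≤ k ≤ p.
Pump with i = 2: xy^2z = 0^{p²+k}. Since 1 ≤ k ≤ p, p² < p²+k ≤ p²+p < (p+1)², so p²+k lies strictly between consecutive squares and is not a perfect square. So xy^2z ∉ L.
This is a contradiction; hence L is not regular.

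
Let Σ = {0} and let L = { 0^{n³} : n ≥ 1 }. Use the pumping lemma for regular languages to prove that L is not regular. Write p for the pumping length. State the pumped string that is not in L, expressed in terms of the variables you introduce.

0^{p³+k}

Assume L is regular; let p be its pumping constant.
Take w = 0^{p³} ∈ L with |w| = p³ ≥ p.
By the pumping lemma, w = xyz with |xy| ≤ p and |y| ≥ 1.
Then y = 0^k for some k with 1 ≤ k ≤ p.
Pump with i = 2: xy^2z = 0^{p³+k}. Since 1 ≤ k ≤ p, p³ < p³+k ≤ p³+p < p³+3p²+3p+1 = (p+1)³, so p³+k is not a perfect cube. So xy^2z ∉ L.
This contradicts the pumping lemma, so L is not regular.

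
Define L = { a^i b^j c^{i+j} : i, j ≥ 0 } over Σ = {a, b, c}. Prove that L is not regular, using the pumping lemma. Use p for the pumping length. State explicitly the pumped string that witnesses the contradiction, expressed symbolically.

a^{p+k} b^p c^{2p}

Assume L is regular; let p be its pumping constant.
Take w = a^p b^p c^{2p} ∈ L (with i=j=p, i+j=2p), |w| = 4p ≥ p.
The pumping lemma gives a decomposition w = xyz where |xy| ≤ p and |y| ≥ 1.
Since the first p symbols of w are all a's and |xy| ≤ p, y lies entirely in the leading a-block: y = a^k for some k with 1 ≤ k ≤ p.
Consider xy^2z = a^{p+k} b^p c^{2p}. Now the a- and b-counts sum to 2p+k, but the c-count is 2p ≠ 2p+k. So xy^2z ∉ L.
This contradicts the pumping lemma, so L is not regular.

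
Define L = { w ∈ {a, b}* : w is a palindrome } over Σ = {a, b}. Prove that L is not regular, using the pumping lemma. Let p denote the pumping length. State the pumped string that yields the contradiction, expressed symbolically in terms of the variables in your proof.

Assume L is regular. Let p be the pumping length given by the pumping lemma.
Take w = a^p b a^p, a palindrome of length 2p+1 ≥ p.
By the pumping lemma, w = xyz with |xy| ≤ p and |y| > 0.
The first p characters of w are a's, so xy (and hence y) consists only of a's. Write y = a^k, 1 ≤ k ≤ p.
Pump with i = 2: xy^2z = a^{p+k} b a^p. Its reverse is a^p b a^{p+k}, which differs from xy^2z since k ≥ 1. So xy^2z is not a palindrome and xy^2z ∉ L.
Contradiction. Therefore L is not regular.

a^{p+k} b a^p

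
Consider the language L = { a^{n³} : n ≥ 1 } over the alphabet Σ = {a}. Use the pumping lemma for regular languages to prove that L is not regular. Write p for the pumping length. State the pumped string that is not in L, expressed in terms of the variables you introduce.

Assume L is regular; let p be its pumping constant.
Take w = a^{p³} ∈ L with |w| = p³ ≥ p.
The pumping lemma gives a decomposition w = xyz where |xy| ≤ p and |y| > 0.
Then y = a^k for some k with 1 ≤ k ≤ p.
Pump with i = 2: xy^2z = a^{p³+k}. Since 1 ≤ k ≤ p, p³ < p³+k ≤ p³+p < p³+3p²+3p+1 = (p+1)³, so p³+k is not a perfect cube. So xy^2z ∉ L.
Contradiction. Therefore L is not regular.

a^{p³+k}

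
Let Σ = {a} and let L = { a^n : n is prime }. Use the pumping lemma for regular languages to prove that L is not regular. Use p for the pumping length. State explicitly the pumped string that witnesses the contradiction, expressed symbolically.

a^{q(1+k)}

Assume L is regular; let p be its pumping constant.
Let q be a prime with q ≥ p+2 (infinitely many primes exist), and take w = a^q ∈ L with |w| = q ≥ p.
By the pumping lemma, w = xyz with |xy| ≤ p and |y| ≥ 1.
Then y = a^k for some k with 1 ≤ k ≤ p.
Since 1 ≤ k ≤ p, |xz| = q-k. Pump with i = q+1: |xy^{q+1}z| = (q-k)+(q+1)k = q+qk = q(1+k), which is composite (both factors ≥ 2). So xy^{q+1}z = a^{q(1+k)} ∉ L.
This is a contradiction; hence L is not regular.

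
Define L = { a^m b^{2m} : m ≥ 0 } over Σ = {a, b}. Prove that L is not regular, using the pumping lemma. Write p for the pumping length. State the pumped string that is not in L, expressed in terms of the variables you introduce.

a^{p+k} b^{2p}

Assume L is regular; let p be its pumping constant.
Choose w = a^p b^{2p}, which is in L with |w| = 3p ≥ p.
The pumping lemma gives a decomposition w = xyz where |xy| ≤ p and |y| > 0.
Because |xy| ≤ p and w begins with p copies of a, we have y = a^k with 1 ≤ k ≤ p.
Pump with i = 2: xy^2z = a^{p+k} b^{2p}. For this to lie in L we would need 2p = 2(p+k), which forces k = 0. But k ≥ 1, so xy^2z ∉ L.
This contradicts the pumping lemma, so L is not regular.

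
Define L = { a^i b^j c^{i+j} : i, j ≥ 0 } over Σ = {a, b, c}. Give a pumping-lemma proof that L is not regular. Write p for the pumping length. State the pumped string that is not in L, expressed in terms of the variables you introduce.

a^{p+k} b^p c^{2p}

Toward a contradiction, assume L is regular with pumping length p.
Take w = a^p b^p c^{2p} ∈ L (with i=j=p, i+j=2p), |w| = 4p ≥ p.
Write w = xyz as guaranteed by the lemma, with |xy| ≤ p and y is nonempty.
The first p characters of w are a's, so xy (and hence y) consists only of a's. Write y = a^k, 1 ≤ k ≤ p.
Consider xy^2z = a^{p+k} b^p c^{2p}. Now the a- and b-counts sum to 2p+k, but the c-count is 2p ≠ 2p+k. So xy^2z ∉ L.
Contradiction. Therefore L is not regular.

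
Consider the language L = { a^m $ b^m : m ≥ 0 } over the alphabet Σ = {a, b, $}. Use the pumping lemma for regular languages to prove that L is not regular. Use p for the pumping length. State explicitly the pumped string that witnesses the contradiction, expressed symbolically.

Assume L is regular; let p be its pumping constant.
Take w = a^p $ b^p ∈ L with |w| = 2p+1 ≥ p.
Write w = xyz as guaranteed by the lemma, with |xy| ≤ p and |y| > 0.
Because |xy| ≤ p and w begins with p copies of a, we have y = a^k with 1 ≤ k ≤ p.
Pump with i = 2: xy^2z = a^{p+k} $ b^p, which would require p+k = p. But k ≥ 1, so xy^2z ∉ L.
This contradicts the pumping lemma, so L is not regular.

a^{p+k} $ b^p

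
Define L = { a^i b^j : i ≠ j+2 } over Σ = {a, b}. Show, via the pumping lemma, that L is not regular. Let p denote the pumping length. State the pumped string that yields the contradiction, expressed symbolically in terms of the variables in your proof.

Suppose for contradiction that L is regular, and let p be the pumping length.
Choose w = a^p b^{p+p!-2}. Since p ≠ (p+p!-2)+2 = p+p!, w ∈ L; and |w| ≥ p.
By the pumping lemma, w = xyz with |xy| ≤ p and |y| > 0.
Because |xy| ≤ p and w begins with p copies of a, we have y = a^k with 1 ≤ k ≤ p.
Since 1 ≤ k ≤ p, k divides p!; set t = 1 + p!/k. Then xy^t z has p + (p!/k)·k = p + p! copies of a. Now the a-count is p+p! and (b-count)+2 = (p+p!-2)+2 = p+p!, so i ≠ j+2 fails. So xy^t z = a^{p+p!} b^{p+p!-2} ∉ L.
This is a contradiction; hence L is not regular.

a^{p+p!} b^{p+p!-2}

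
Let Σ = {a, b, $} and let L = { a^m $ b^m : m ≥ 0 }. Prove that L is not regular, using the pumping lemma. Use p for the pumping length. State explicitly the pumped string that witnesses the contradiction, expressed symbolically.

a^{p+k} $ b^p

Assume L is regular. Let p be the pumping length given by the pumping lemma.
Take w = a^p $ b^p ∈ L with |w| = 2p+1 ≥ p.
The pumping lemma gives a decomposition w = xyz where |xy| ≤ p and y is nonempty.
Since the first p symbols of w are all a's and |xy| ≤ p, y lies entirely in the leading a-block: y = a^k for some k with 1 ≤ k ≤ p.
Pump with i = 2: xy^2z = a^{p+k} $ b^p, which would require p+k = p. But k ≥ 1, so xy^2z ∉ L.
This is a contradiction; hence L is not regular.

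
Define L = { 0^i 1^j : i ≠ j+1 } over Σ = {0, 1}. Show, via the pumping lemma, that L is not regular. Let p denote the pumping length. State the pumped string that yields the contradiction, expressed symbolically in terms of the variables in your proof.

0^{p+p!} 1^{p+p!-1}

Toward a contradiction, assume L is regular with pumping length p.
Choose w = 0^p 1^{p+p!-1}. Since p ≠ (p+p!-1)+1 = p+p!, w ∈ L; and |w| ≥ p.
The pumping lemma gives a decomposition w = xyz where |xy| ≤ p and y is nonempty.
Because |xy| ≤ p and w begins with p copies of 0, we have y = 0^k with 1 ≤ k ≤ p.
Since 1 ≤ k ≤ p, k divides p!; set t = 1 + p!/k. Then xy^t z has p + (p!/k)·k = p + p! copies of 0. Now the 0-count is p+p! and (1-count)+1 = (p+p!-1)+1 = p+p!, so i ≠ j+1 fails. So xy^t z = 0^{p+p!} 1^{p+p!-1} ∉ L.
This is a contradiction; hence L is not regular.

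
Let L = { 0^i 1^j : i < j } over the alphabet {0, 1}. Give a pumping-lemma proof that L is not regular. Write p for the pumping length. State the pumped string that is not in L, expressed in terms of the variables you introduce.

Suppose for contradiction that L is regular, and let p be the pumping length.
Choose w = 0^p 1^{p+1} ∈ L, with |w| = 2p+1 ≥ p.
The pumping lemma gives a decomposition w = xyz where |xy| ≤ p and y is nonempty.
Because |xy| ≤ p and w begins with p copies of 0, we have y = 0^k with 1 ≤ k ≤ p.
Consider xy^2z = 0^{p+k} 1^{p+1}. Since k ≥ 1, the 0-count p+k is at least p+1, so i < j fails; thus xy^2z ∉ L.
Contradiction. Therefore L is not regular.

0^{p+k} 1^{p+1}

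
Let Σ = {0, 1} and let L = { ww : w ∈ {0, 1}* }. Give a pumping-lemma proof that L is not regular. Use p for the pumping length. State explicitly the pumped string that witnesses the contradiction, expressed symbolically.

Toward a contradiction, assume L is regular with pumping length p.
Take w = 0^p 1^p 0^p 1^p = uu where u = 0^p1^p; then w ∈ L and |w| = 4p ≥ p.
Write w = xyz as guaranteed by the lemma, with |xy| ≤ p and |y| > 0.
Because |xy| ≤ p and w begins with p copies of 0, we have y = 0^k with 1 ≤ k ≤ p.
Pump with i = 2: xy^2z = 0^{p+k} 1^p 0^p 1^p, of length 4p+k. Suppose this equals vv. The string starts with 0 and ends with 1, so v does too; thus the boundary between the two copies of v is a 1→0 transition. There is exactly one such transition, at position 2p+k, so |v| = 2p+k and |vv| = 4p+2k ≠ 4p+k since k ≥ 1. So xy^2z ∉ L.
Contradiction. Therefore L is not regular.

0^{p+k} 1^p 0^p 1^p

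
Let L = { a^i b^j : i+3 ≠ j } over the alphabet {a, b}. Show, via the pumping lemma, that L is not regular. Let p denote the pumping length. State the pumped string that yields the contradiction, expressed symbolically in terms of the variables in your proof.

a^{p+p!} b^{p+p!+3}

Toward a contradiction, assume L is regular with pumping length p.
Choose w = a^p b^{p+p!+3}. Since p ≠ (p+p!+3)-3 = p+p!, w ∈ L; and |w| ≥ p.
Write w = xyz as guaranteed by the lemma, with |xy| ≤ p and |y| > 0.
Because |xy| ≤ p and w begins with p copies of a, we have y = a^k with 1 ≤ k ≤ p.
Since 1 ≤ k ≤ p, k divides p!; set t = 1 + p!/k. Then xy^t z has p + (p!/k)·k = p + p! copies of a. Now the a-count is p+p! and (b-count)-3 = (p+p!+3)-3 = p+p!, so i+3 ≠ j fails. So xy^t z = a^{p+p!} b^{p+p!+3} ∉ L.
This is a contradiction; hence L is not regular.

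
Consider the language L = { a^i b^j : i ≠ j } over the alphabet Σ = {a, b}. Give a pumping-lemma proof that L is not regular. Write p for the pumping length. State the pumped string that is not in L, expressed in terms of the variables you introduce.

Suppose for contradiction that L is regular, and let p be the pumping length.
Choose w = a^p b^{p+p!}. Since p ≠ p+p!, w ∈ L; and |w| ≥ p.
The pumping lemma gives a decomposition w = xyz where |xy| ≤ p and |y| > 0.
Since the first p symbols of w are all a's and |xy| ≤ p, y lies entirely in the leading a-block: y = a^k for some k with 1 ≤ k ≤ p.
Since 1 ≤ k ≤ p, k divides p!; set t = 1 + p!/k. Then xy^t z has p + (p!/k)·k = p + p! copies of a. Now the a-count equals the b-count, so i ≠ j fails. So xy^t z = a^{p+p!} b^{p+p!} ∉ L.
This is a contradiction; hence L is not regular.

a^{p+p!} b^{p+p!}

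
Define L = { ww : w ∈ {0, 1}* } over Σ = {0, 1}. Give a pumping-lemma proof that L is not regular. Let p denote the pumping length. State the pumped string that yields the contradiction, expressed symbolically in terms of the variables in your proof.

0^{p+k} 1^p 0^p 1^p

Toward a contradiction, assume L is regular with pumping length p.
Take w = 0^p 1^p 0^p 1^p = uu where u = 0^p1^p; then w ∈ L and |w| = 4p ≥ p.
The pumping lemma gives a decomposition w = xyz where |xy| ≤ p and |y| > 0.
Because |xy| ≤ p and w begins with p copies of 0, we have y = 0^k with 1 ≤ k ≤ p.
Pump with i = 2: xy^2z = 0^{p+k} 1^p 0^p 1^p, of length 4p+k. Suppose this equals vv. The string starts with 0 and ends with 1, so v does too; thus the boundary between the two copies of v is a 1→0 transition. There is exactly one such transition, at position 2p+k, so |v| = 2p+k and |vv| = 4p+2k ≠ 4p+k since k ≥ 1. So xy^2z ∉ L.
Contradiction. Therefore L is not regular.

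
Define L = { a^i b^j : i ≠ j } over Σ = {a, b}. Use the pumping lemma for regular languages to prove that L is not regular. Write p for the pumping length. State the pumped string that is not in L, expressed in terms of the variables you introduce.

Assume L is regular; let p be its pumping constant.
Choose w = a^p b^{p+p!}. Since p ≠ p+p!, w ∈ L; and |w| ≥ p.
By the pumping lemma, w = xyz with |xy| ≤ p and |y| ≥ 1.
Because |xy| ≤ p and w begins with p copies of a, we have y = a^k with 1 ≤ k ≤ p.
Since 1 ≤ k ≤ p, k divides p!; set t = 1 + p!/k. Then xy^t z has p + (p!/k)·k = p + p! copies of a. Now the a-count equals the b-count, so i ≠ j fails. So xy^t z = a^{p+p!} b^{p+p!} ∉ L.
This contradicts the pumping lemma, so L is not regular.

a^{p+p!} b^{p+p!}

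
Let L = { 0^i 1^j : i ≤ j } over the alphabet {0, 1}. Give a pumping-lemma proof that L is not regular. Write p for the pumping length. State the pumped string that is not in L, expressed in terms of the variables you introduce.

0^{p+k} 1^p

Toward a contradiction, assume L is regular with pumping length p.
Choose w = 0^p 1^p ∈ L, with |w| = 2p ≥ p.
The pumping lemma gives a decomposition w = xyz where |xy| ≤ p and |y| ≥ 1.
Because |xy| ≤ p and w begins with p copies of 0, we have y = 0^k with 1 ≤ k ≤ p.
Consider xy^2z = 0^{p+k} 1^p. Since k ≥ 1, the 0-count p+k exceeds the 1-count p, so i ≤ j fails; thus xy^2z ∉ L.
Contradiction. Therefore L is not regular.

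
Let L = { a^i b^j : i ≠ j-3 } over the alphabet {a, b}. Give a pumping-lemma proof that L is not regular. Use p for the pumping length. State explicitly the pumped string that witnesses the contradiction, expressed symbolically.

a^{p+p!} b^{p+p!+3}

Suppose for contradiction that L is regular, and let p be the pumping length.
Choose w = a^p b^{p+p!+3}. Since p ≠ (p+p!+3)-3 = p+p!, w ∈ L; and |w| ≥ p.
The pumping lemma gives a decomposition w = xyz where |xy| ≤ p and |y| ≥ 1.
The first p characters of w are a's, so xy (and hence y) consists only of a's. Write y = a^k, 1 ≤ k ≤ p.
Since 1 ≤ k ≤ p, k divides p!; set t = 1 + p!/k. Then xy^t z has p + (p!/k)·k = p + p! copies of a. Now the a-count is p+p! and (b-count)-3 = (p+p!+3)-3 = p+p!, so i ≠ j-3 fails. So xy^t z = a^{p+p!} b^{p+p!+3} ∉ L.
Contradiction. Therefore L is not regular.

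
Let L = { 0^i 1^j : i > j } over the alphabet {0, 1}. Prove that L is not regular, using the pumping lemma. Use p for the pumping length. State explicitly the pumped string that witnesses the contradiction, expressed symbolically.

Assume L is regular. Let p be the pumping length given by the pumping lemma.
Choose w = 0^{p+1} 1^p ∈ L, with |w| = 2p+1 ≥ p.
Write w = xyz as guaranteed by the lemma, with |xy| ≤ p and y is nonempty.
Since the first p symbols of w are all 0's and |xy| ≤ p, y lies entirely in the leading 0-block: y = 0^k for some k with 1 ≤ k ≤ p.
Consider xy^0z = xz = 0^{p+1-k} 1^p. Since k ≥ 1, the 0-count p+1-k is at most p, so i > j fails; thus xz ∉ L.
This is a contradiction; hence L is not regular.

0^{p+1-k} 1^p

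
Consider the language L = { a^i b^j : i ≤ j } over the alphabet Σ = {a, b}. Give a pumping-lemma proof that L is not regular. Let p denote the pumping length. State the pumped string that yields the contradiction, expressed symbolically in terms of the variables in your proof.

Assume L is regular. Let p be the pumping length given by the pumping lemma.
Choose w = a^p b^p ∈ L, with |w| = 2p ≥ p.
Write w = xyz as guaranteed by the lemma, with |xy| ≤ p and y is nonempty.
The first p characters of w are a's, so xy (and hence y) consists only of a's. Write y = a^k, 1 ≤ k ≤ p.
Consider xy^2z = a^{p+k} b^p. Since k ≥ 1, the a-count p+k exceeds the b-count p, so i ≤ j fails; thus xy^2z ∉ L.
Contradiction. Therefore L is not regular.

a^{p+k} b^p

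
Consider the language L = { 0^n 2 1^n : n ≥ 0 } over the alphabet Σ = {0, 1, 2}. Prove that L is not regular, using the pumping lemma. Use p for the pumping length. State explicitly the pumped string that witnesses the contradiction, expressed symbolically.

0^{p+k} 2 1^p

Toward a contradiction, assume L is regular with pumping length p.
Take w = 0^p 2 1^p ∈ L with |w| = 2p+1 ≥ p.
By the pumping lemma, w = xyz with |xy| ≤ p and |y| ≥ 1.
Since the first p symbols of w are all 0's and |xy| ≤ p, y lies entirely in the leading 0-block: y = 0^k for some k with 1 ≤ k ≤ p.
Pump with i = 2: xy^2z = 0^{p+k} 2 1^p, which would require p+k = p. But k ≥ 1, so xy^2z ∉ L.
Contradiction. Therefore L is not regular.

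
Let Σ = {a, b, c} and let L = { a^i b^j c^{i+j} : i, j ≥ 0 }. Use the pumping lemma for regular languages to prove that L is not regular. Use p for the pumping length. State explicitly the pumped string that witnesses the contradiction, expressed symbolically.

Suppose for contradiction that L is regular, and let p be the pumping length.
Take w = a^p b^p c^{2p} ∈ L (with i=j=p, i+j=2p), |w| = 4p ≥ p.
By the pumping lemma, w = xyz with |xy| ≤ p and y is nonempty.
The first p characters of w are a's, so xy (and hence y) consists only of a's. Write y = a^k, 1 ≤ k ≤ p.
Consider xy^2z = a^{p+k} b^p c^{2p}. Now the a- and b-counts sum to 2p+k, but the c-count is 2p ≠ 2p+k. So xy^2z ∉ L.
This contradicts the pumping lemma, so L is not regular.

a^{p+k} b^p c^{2p}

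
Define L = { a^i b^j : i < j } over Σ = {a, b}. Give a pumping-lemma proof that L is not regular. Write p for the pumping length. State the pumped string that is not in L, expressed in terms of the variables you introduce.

a^{p+k} b^{p+1}

Assume L is regular; let p be its pumping constant.
Choose w = a^p b^{p+1} ∈ L, with |w| = 2p+1 ≥ p.
Write w = xyz as guaranteed by the lemma, with |xy| ≤ p and y is nonempty.
Since the first p symbols of w are all a's and |xy| ≤ p, y lies entirely in the leading a-block: y = a^k for some k with 1 ≤ k ≤ p.
Consider xy^2z = a^{p+k} b^{p+1}. Since k ≥ 1, the a-count p+k is at least p+1, so i < j fails; thus xy^2z ∉ L.
Contradiction. Therefore L is not regular.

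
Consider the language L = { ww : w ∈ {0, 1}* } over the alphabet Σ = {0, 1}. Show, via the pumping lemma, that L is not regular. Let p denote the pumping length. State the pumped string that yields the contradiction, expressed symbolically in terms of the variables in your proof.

0^{p+k} 1^p 0^p 1^p

Assume L is regular; let p be its pumping constant.
Take w = 0^p 1^p 0^p 1^p = uu where u = 0^p1^p; then w ∈ L and |w| = 4p ≥ p.
By the pumping lemma, w = xyz with |xy| ≤ p and |y| ≥ 1.
Because |xy| ≤ p and w begins with p copies of 0, we have y = 0^k with 1 ≤ k ≤ p.
Pump with i = 2: xy^2z = 0^{p+k} 1^p 0^p 1^p, of length 4p+k. Suppose this equals vv. The string starts with 0 and ends with 1, so v does too; thus the boundary between the two copies of v is a 1→0 transition. There is exactly one such transition, at position 2p+k, so |v| = 2p+k and |vv| = 4p+2k ≠ 4p+k since k ≥ 1. So xy^2z ∉ L.
This is a contradiction; hence L is not regular.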